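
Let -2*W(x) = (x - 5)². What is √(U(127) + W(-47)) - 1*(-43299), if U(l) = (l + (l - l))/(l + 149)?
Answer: 43299 + 5*I*√1029549/138 ≈ 43299.0 + 36.763*I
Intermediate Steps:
W(x) = -(-5 + x)²/2 (W(x) = -(x - 5)²/2 = -(-5 + x)²/2)
U(l) = l/(149 + l) (U(l) = (l + 0)/(149 + l) = l/(149 + l))
√(U(127) + W(-47)) - 1*(-43299) = √(127/(149 + 127) - (-5 - 47)²/2) - 1*(-43299) = √(127/276 - ½*(-52)²) + 43299 = √(127*(1/276) - ½*2704) + 43299 = √(127/276 - 1352) + 43299 = √(-373025/276) + 43299 = 5*I*√1029549/138 + 43299 = 43299 + 5*I*√1029549/138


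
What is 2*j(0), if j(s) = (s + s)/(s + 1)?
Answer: 0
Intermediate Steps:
j(s) = 2*s/(1 + s) (j(s) = (2*s)/(1 + s) = 2*s/(1 + s))
2*j(0) = 2*(2*0/(1 + 0)) = 2*(2*0/1) = 2*(2*0*1) = 2*0 = 0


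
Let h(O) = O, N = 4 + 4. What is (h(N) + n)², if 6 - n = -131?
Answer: 21025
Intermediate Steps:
N = 8
n = 137 (n = 6 - 1*(-131) = 6 + 131 = 137)
(h(N) + n)² = (8 + 137)² = 145² = 21025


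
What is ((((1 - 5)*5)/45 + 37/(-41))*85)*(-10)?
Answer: 422450/369 ≈ 1144.9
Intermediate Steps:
((((1 - 5)*5)/45 + 37/(-41))*85)*(-10) = ((-4*5*(1/45) + 37*(-1/41))*85)*(-10) = ((-20*1/45 - 37/41)*85)*(-10) = ((-4/9 - 37/41)*85)*(-10) = -497/369*85*(-10) = -42245/369*(-10) = 422450/369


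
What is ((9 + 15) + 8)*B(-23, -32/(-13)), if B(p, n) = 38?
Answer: 1216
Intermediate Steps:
((9 + 15) + 8)*B(-23, -32/(-13)) = ((9 + 15) + 8)*38 = (24 + 8)*38 = 32*38 = 1216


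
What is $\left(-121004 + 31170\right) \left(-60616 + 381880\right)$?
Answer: $-28860430176$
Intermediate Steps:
$\left(-121004 + 31170\right) \left(-60616 + 381880\right) = \left(-89834\right) 321264 = -28860430176$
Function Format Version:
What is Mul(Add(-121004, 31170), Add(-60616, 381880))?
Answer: -28860430176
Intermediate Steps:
Mul(Add(-121004, 31170), Add(-60616, 381880)) = Mul(-89834, 321264) = -28860430176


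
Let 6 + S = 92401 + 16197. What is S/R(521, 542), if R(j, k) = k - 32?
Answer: 54296/255 ≈ 212.93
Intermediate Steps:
R(j, k) = -32 + k
S = 108592 (S = -6 + (92401 + 16197) = -6 + 108598 = 108592)
S/R(521, 542) = 108592/(-32 + 542) = 108592/510 = 108592*(1/510) = 54296/255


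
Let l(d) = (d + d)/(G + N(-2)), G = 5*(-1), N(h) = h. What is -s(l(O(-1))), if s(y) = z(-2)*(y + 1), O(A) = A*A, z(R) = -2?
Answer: 10/7 ≈ 1.4286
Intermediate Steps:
G = -5
O(A) = A²
l(d) = -2*d/7 (l(d) = (d + d)/(-5 - 2) = (2*d)/(-7) = (2*d)*(-⅐) = -2*d/7)
s(y) = -2 - 2*y (s(y) = -2*(y + 1) = -2*(1 + y) = -2 - 2*y)
-s(l(O(-1))) = -(-2 - (-4)*(-1)²/7) = -(-2 - (-4)/7) = -(-2 - 2*(-2/7)) = -(-2 + 4/7) = -1*(-10/7) = 10/7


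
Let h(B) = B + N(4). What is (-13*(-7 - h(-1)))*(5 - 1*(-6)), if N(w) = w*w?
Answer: 3146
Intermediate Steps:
N(w) = w²
h(B) = 16 + B (h(B) = B + 4² = B + 16 = 16 + B)
(-13*(-7 - h(-1)))*(5 - 1*(-6)) = (-13*(-7 - (16 - 1)))*(5 - 1*(-6)) = (-13*(-7 - 1*15))*(5 + 6) = -13*(-7 - 15)*11 = -13*(-22)*11 = 286*11 = 3146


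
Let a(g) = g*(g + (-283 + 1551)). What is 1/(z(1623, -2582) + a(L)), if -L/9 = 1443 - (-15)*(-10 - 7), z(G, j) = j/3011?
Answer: 3011/303392596906 ≈ 9.9244e-9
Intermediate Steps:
z(G, j) = j/3011 (z(G, j) = j*(1/3011) = j/3011)
L = -10692 (L = -9*(1443 - (-15)*(-10 - 7)) = -9*(1443 - (-15)*(-17)) = -9*(1443 - 1*255) = -9*(1443 - 255) = -9*1188 = -10692)
a(g) = g*(1268 + g) (a(g) = g*(g + 1268) = g*(1268 + g))
1/(z(1623, -2582) + a(L)) = 1/((1/3011)*(-2582) - 10692*(1268 - 10692)) = 1/(-2582/3011 - 10692*(-9424)) = 1/(-2582/3011 + 100761408) = 1/(303392596906/3011) = 3011/303392596906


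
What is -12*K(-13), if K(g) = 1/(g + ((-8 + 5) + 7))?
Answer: 4/3 ≈ 1.3333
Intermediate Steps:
K(g) = 1/(4 + g) (K(g) = 1/(g + (-3 + 7)) = 1/(g + 4) = 1/(4 + g))
-12*K(-13) = -12/(4 - 13) = -12/(-9) = -12*(-⅑) = 4/3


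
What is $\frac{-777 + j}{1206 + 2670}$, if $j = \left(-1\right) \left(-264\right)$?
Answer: $- \frac{9}{68} \approx -0.13235$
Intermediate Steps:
$j = 264$
$\frac{-777 + j}{1206 + 2670} = \frac{-777 + 264}{1206 + 2670} = - \frac{513}{3876} = \left(-513\right) \frac{1}{3876} = - \frac{9}{68}$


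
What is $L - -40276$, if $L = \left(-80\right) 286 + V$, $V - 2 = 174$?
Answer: $17572$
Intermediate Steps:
$V = 176$ ($V = 2 + 174 = 176$)
$L = -22704$ ($L = \left(-80\right) 286 + 176 = -22880 + 176 = -22704$)
$L - -40276 = -22704 - -40276 = -22704 + 40276 = 17572$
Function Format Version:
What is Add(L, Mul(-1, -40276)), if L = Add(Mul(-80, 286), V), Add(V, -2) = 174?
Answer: 17572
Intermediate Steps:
V = 176 (V = Add(2, 174) = 176)
L = -22704 (L = Add(Mul(-80, 286), 176) = Add(-22880, 176) = -22704)
Add(L, Mul(-1, -40276)) = Add(-22704, Mul(-1, -40276)) = Add(-22704, 40276) = 17572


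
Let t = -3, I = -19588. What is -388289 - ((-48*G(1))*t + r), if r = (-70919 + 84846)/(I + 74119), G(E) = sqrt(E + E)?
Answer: -21173801386/54531 - 144*sqrt(2) ≈ -3.8849e+5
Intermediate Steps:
G(E) = sqrt(2)*sqrt(E) (G(E) = sqrt(2*E) = sqrt(2)*sqrt(E))
r = 13927/54531 (r = (-70919 + 84846)/(-19588 + 74119) = 13927/54531 ≈ 0.25540)
-388289 - ((-48*G(1))*t + r) = -388289 - (-48*sqrt(2)*sqrt(1)*(-3) + 13927/54531) = -388289 - (-48*sqrt(2)*(-3) + 13927/54531) = -388289 - (144*sqrt(2) + 13927/54531) = -388289 - (13927/54531 + 144*sqrt(2)) = -388289 + (-13927/54531 - 144*sqrt(2)) = -21173801386/54531 - 144*sqrt(2)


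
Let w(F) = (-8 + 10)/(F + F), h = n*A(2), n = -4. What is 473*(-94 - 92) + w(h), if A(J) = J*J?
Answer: -1407649/16 ≈ -87978.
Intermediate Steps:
A(J) = J²
h = -16 (h = -4*2² = -4*4 = -16)
w(F) = 1/F (w(F) = 2/((2*F)) = 2*(1/(2*F)) = 1/F)
473*(-94 - 92) + w(h) = 473*(-94 - 92) + 1/(-16) = 473*(-186) - 1/16 = -87978 - 1/16 = -1407649/16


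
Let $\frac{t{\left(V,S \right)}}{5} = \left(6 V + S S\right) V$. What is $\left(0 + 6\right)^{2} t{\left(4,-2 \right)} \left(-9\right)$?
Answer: $-181440$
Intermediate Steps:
$t{\left(V,S \right)} = 5 V \left(S^{2} + 6 V\right)$ ($t{\left(V,S \right)} = 5 \left(6 V + S S\right) V = 5 \left(6 V + S^{2}\right) V = 5 \left(S^{2} + 6 V\right) V = 5 V \left(S^{2} + 6 V\right)$)
$\left(0 + 6\right)^{2} t{\left(4,-2 \right)} \left(-9\right) = \left(0 + 6\right)^{2} \cdot 5 \cdot 4 \left(\left(-2\right)^{2} + 6 \cdot 4\right) \left(-9\right) = 6^{2} \cdot 5 \cdot 4 \left(4 + 24\right) \left(-9\right) = 36 \cdot 5 \cdot 4 \cdot 28 \left(-9\right) = 36 \cdot 560 \left(-9\right) = 20160 \left(-9\right) = -181440$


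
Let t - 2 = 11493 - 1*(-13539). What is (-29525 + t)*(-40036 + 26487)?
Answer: 60848559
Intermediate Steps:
t = 25034 (t = 2 + (11493 - 1*(-13539)) = 2 + (11493 + 13539) = 2 + 25032 = 25034)
(-29525 + t)*(-40036 + 26487) = (-29525 + 25034)*(-40036 + 26487) = -4491*(-13549) = 60848559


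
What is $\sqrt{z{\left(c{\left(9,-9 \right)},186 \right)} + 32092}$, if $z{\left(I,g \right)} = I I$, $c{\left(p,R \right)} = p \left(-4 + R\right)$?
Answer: $\sqrt{45781} \approx 213.96$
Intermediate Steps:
$z{\left(I,g \right)} = I^{2}$
$\sqrt{z{\left(c{\left(9,-9 \right)},186 \right)} + 32092} = \sqrt{\left(9 \left(-4 - 9\right)\right)^{2} + 32092} = \sqrt{\left(9 \left(-13\right)\right)^{2} + 32092} = \sqrt{\left(-117\right)^{2} + 32092} = \sqrt{13689 + 32092} = \sqrt{45781}$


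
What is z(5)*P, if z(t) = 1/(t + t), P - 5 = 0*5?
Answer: ½ ≈ 0.50000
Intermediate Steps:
P = 5 (P = 5 + 0*5 = 5 + 0 = 5)
z(t) = 1/(2*t)
z(5)*P = ((½)/5)*5 = ((½)*(⅕))*5 = (⅒)*5 = ½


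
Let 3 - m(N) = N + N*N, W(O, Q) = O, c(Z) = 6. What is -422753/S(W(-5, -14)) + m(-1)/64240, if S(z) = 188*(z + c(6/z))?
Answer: -6789413039/3019280 ≈ -2248.7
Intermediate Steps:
S(z) = 1128 + 188*z (S(z) = 188*(z + 6) = 188*(6 + z) = 1128 + 188*z)
m(N) = 3 - N - N**2 (m(N) = 3 - (N + N*N) = 3 - (N + N**2) = 3 + (-N - N**2) = 3 - N - N**2)
-422753/S(W(-5, -14)) + m(-1)/64240 = -422753/(1128 + 188*(-5)) + (3 - 1*(-1) - 1*(-1)**2)/64240 = -422753/(1128 - 940) + (3 + 1 - 1*1)*(1/64240) = -422753/188 + (3 + 1 - 1)*(1/64240) = -422753*1/188 + 3*(1/64240) = -422753/188 + 3/64240 = -6789413039/3019280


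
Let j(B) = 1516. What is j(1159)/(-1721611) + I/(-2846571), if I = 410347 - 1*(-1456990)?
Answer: -3219143321543/4900687945881 ≈ -0.65688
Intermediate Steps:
I = 1867337 (I = 410347 + 1456990 = 1867337)
j(1159)/(-1721611) + I/(-2846571) = 1516/(-1721611) + 1867337/(-2846571) = 1516*(-1/1721611) + 1867337*(-1/2846571) = -1516/1721611 - 1867337/2846571 = -3219143321543/4900687945881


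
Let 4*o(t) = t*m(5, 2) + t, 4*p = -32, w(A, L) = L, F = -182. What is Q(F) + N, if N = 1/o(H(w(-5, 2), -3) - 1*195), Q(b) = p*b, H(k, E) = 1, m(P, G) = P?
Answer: 423695/291 ≈ 1456.0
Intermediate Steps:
p = -8 (p = (1/4)*(-32) = -8)
o(t) = 3*t/2 (o(t) = (t*5 + t)/4 = (5*t + t)/4 = (6*t)/4 = 3*t/2)
Q(b) = -8*b
N = -1/291 (N = 1/(3*(1 - 1*195)/2) = 1/(3*(1 - 195)/2) = 1/((3/2)*(-194)) = 1/(-291) = -1/291 ≈ -0.0034364)
Q(F) + N = -8*(-182) - 1/291 = 1456 - 1/291 = 423695/291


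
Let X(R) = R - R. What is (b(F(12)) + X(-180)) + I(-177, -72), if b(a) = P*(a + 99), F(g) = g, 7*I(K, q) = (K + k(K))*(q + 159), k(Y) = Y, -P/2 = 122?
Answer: -220386/7 ≈ -31484.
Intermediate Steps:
P = -244 (P = -2*122 = -244)
I(K, q) = 2*K*(159 + q)/7 (I(K, q) = ((K + K)*(q + 159))/7 = ((2*K)*(159 + q))/7 = (2*K*(159 + q))/7 = 2*K*(159 + q)/7)
b(a) = -24156 - 244*a (b(a) = -244*(a + 99) = -244*(99 + a) = -24156 - 244*a)
X(R) = 0
(b(F(12)) + X(-180)) + I(-177, -72) = ((-24156 - 244*12) + 0) + (2/7)*(-177)*(159 - 72) = ((-24156 - 2928) + 0) + (2/7)*(-177)*87 = (-27084 + 0) - 30798/7 = -27084 - 30798/7 = -220386/7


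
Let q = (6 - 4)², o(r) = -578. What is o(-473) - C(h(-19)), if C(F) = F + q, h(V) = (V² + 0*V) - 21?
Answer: -922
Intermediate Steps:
q = 4 (q = 2² = 4)
h(V) = -21 + V² (h(V) = (V² + 0) - 21 = V² - 21 = -21 + V²)
C(F) = 4 + F (C(F) = F + 4 = 4 + F)
o(-473) - C(h(-19)) = -578 - (4 + (-21 + (-19)²)) = -578 - (4 + (-21 + 361)) = -578 - (4 + 340) = -578 - 1*344 = -578 - 344 = -922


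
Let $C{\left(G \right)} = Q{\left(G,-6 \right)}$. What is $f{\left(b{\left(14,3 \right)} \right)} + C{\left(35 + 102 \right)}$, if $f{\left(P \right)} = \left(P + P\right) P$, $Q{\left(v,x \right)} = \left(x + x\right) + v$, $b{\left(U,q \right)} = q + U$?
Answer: $703$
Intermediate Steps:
$b{\left(U,q \right)} = U + q$
$Q{\left(v,x \right)} = v + 2 x$ ($Q{\left(v,x \right)} = 2 x + v = v + 2 x$)
$C{\left(G \right)} = -12 + G$ ($C{\left(G \right)} = G + 2 \left(-6\right) = G - 12 = -12 + G$)
$f{\left(P \right)} = 2 P^{2}$ ($f{\left(P \right)} = 2 P P = 2 P^{2}$)
$f{\left(b{\left(14,3 \right)} \right)} + C{\left(35 + 102 \right)} = 2 \left(14 + 3\right)^{2} + \left(-12 + \left(35 + 102\right)\right) = 2 \cdot 17^{2} + \left(-12 + 137\right) = 2 \cdot 289 + 125 = 578 + 125 = 703$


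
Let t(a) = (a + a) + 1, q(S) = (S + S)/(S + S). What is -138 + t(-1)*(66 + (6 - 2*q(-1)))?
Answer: -208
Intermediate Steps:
q(S) = 1 (q(S) = (2*S)/((2*S)) = (2*S)*(1/(2*S)) = 1)
t(a) = 1 + 2*a (t(a) = 2*a + 1 = 1 + 2*a)
-138 + t(-1)*(66 + (6 - 2*q(-1))) = -138 + (1 + 2*(-1))*(66 + (6 - 2*1)) = -138 + (1 - 2)*(66 + (6 - 2)) = -138 - (66 + 4) = -138 - 1*70 = -138 - 70 = -208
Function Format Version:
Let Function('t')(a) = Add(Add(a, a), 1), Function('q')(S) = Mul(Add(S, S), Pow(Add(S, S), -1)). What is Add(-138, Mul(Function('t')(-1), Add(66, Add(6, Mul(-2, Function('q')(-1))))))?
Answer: -208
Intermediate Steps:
Function('q')(S) = 1 (Function('q')(S) = Mul(Mul(2, S), Pow(Mul(2, S), -1)) = Mul(Mul(2, S), Mul(Rational(1, 2), Pow(S, -1))) = 1)
Function('t')(a) = Add(1, Mul(2, a)) (Function('t')(a) = Add(Mul(2, a), 1) = Add(1, Mul(2, a)))
Add(-138, Mul(Function('t')(-1), Add(66, Add(6, Mul(-2, Function('q')(-1)))))) = Add(-138, Mul(Add(1, Mul(2, -1)), Add(66, Add(6, Mul(-2, 1))))) = Add(-138, Mul(Add(1, -2), Add(66, Add(6, -2)))) = Add(-138, Mul(-1, Add(66, 4))) = Add(-138, Mul(-1, 70)) = Add(-138, -70) = -208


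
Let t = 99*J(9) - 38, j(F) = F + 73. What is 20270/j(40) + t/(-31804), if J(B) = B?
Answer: 644570691/3593852 ≈ 179.35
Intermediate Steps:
j(F) = 73 + F
t = 853 (t = 99*9 - 38 = 891 - 38 = 853)
20270/j(40) + t/(-31804) = 20270/(73 + 40) + 853/(-31804) = 20270/113 + 853*(-1/31804) = 20270*(1/113) - 853/31804 = 20270/113 - 853/31804 = 644570691/3593852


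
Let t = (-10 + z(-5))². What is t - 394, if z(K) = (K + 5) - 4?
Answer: -198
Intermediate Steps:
z(K) = 1 + K (z(K) = (5 + K) - 4 = 1 + K)
t = 196 (t = (-10 + (1 - 5))² = (-10 - 4)² = (-14)² = 196)
t - 394 = 196 - 394 = -198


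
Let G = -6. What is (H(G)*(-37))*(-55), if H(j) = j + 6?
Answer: 0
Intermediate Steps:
H(j) = 6 + j
(H(G)*(-37))*(-55) = ((6 - 6)*(-37))*(-55) = (0*(-37))*(-55) = 0*(-55) = 0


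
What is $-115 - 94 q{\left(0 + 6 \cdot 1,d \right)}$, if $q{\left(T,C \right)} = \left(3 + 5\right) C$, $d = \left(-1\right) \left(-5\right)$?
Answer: $-3875$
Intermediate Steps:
$d = 5$
$q{\left(T,C \right)} = 8 C$
$-115 - 94 q{\left(0 + 6 \cdot 1,d \right)} = -115 - 94 \cdot 8 \cdot 5 = -115 - 3760 = -3875$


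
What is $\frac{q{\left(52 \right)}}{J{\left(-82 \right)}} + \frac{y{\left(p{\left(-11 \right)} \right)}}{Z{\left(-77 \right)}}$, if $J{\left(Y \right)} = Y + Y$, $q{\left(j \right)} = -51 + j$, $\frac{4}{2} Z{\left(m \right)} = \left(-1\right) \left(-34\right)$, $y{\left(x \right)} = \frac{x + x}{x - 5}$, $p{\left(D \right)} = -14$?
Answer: $\frac{4269}{52972} \approx 0.08059$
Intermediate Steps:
$y{\left(x \right)} = \frac{2 x}{-5 + x}$
$Z{\left(m \right)} = 17$ ($Z{\left(m \right)} = \frac{\left(-1\right) \left(-34\right)}{2} = \frac{1}{2} \cdot 34 = 17$)
$J{\left(Y \right)} = 2 Y$
$\frac{q{\left(52 \right)}}{J{\left(-82 \right)}} + \frac{y{\left(p{\left(-11 \right)} \right)}}{Z{\left(-77 \right)}} = \frac{-51 + 52}{2 \left(-82\right)} + \frac{2 \left(-14\right) \frac{1}{-5 - 14}}{17} = 1 \frac{1}{-164} + 2 \left(-14\right) \frac{1}{-19} \cdot \frac{1}{17} = 1 \left(- \frac{1}{164}\right) + 2 \left(-14\right) \left(- \frac{1}{19}\right) \frac{1}{17} = - \frac{1}{164} + \frac{28}{19} \cdot \frac{1}{17} = - \frac{1}{164} + \frac{28}{323} = \frac{4269}{52972}$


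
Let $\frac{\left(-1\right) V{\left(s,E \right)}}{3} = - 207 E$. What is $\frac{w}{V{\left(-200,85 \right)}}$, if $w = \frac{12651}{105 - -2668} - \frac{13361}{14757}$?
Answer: $\frac{149640754}{2160023483385} \approx 6.9277 \cdot 10^{-5}$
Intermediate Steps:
$V{\left(s,E \right)} = 621 E$ ($V{\left(s,E \right)} = - 3 \left(- 207 E\right) = 621 E$)
$w = \frac{149640754}{40921161}$ ($w = \frac{12651}{105 + 2668} - \frac{13361}{14757} = \frac{12651}{2773} - \frac{13361}{14757} = \frac{149640754}{40921161} \approx 3.6568$)
$\frac{w}{V{\left(-200,85 \right)}} = \frac{149640754}{40921161 \cdot 621 \cdot 85} = \frac{149640754}{40921161 \cdot 52785} = \frac{149640754}{40921161} \cdot \frac{1}{52785} = \frac{149640754}{2160023483385}$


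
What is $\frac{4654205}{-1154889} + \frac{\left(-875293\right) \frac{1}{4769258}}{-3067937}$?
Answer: $- \frac{68099316962457179453}{16898085330339667194} \approx -4.03$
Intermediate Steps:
$\frac{4654205}{-1154889} + \frac{\left(-875293\right) \frac{1}{4769258}}{-3067937} = 4654205 \left(- \frac{1}{1154889}\right) + \left(-875293\right) \frac{1}{4769258} \left(- \frac{1}{3067937}\right) = - \frac{4654205}{1154889} - - \frac{875293}{14631783080746} = - \frac{4654205}{1154889} + \frac{875293}{14631783080746} = - \frac{68099316962457179453}{16898085330339667194}$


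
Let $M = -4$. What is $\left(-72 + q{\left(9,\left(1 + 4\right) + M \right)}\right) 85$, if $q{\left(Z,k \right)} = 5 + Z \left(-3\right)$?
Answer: $-7990$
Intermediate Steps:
$q{\left(Z,k \right)} = 5 - 3 Z$
$\left(-72 + q{\left(9,\left(1 + 4\right) + M \right)}\right) 85 = \left(-72 + \left(5 - 27\right)\right) 85 = \left(-72 - 22\right) 85 = \left(-94\right) 85 = -7990$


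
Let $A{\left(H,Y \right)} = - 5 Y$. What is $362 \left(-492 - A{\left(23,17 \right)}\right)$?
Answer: $-147334$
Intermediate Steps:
$362 \left(-492 - A{\left(23,17 \right)}\right) = 362 \left(-492 - \left(-5\right) 17\right) = 362 \left(-492 - -85\right) = 362 \left(-492 + 85\right) = 362 \left(-407\right) = -147334$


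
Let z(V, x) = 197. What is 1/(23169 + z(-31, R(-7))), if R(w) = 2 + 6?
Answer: 1/23366 ≈ 4.2797e-5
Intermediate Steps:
R(w) = 8
1/(23169 + z(-31, R(-7))) = 1/(23169 + 197) = 1/23366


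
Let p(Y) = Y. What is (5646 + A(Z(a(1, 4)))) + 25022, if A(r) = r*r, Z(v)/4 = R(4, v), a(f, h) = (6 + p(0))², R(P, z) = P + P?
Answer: 31692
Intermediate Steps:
R(P, z) = 2*P
a(f, h) = 36 (a(f, h) = (6 + 0)² = 6² = 36)
Z(v) = 32 (Z(v) = 4*(2*4) = 4*8 = 32)
A(r) = r²
(5646 + A(Z(a(1, 4)))) + 25022 = (5646 + 32²) + 25022 = (5646 + 1024) + 25022 = 6670 + 25022 = 31692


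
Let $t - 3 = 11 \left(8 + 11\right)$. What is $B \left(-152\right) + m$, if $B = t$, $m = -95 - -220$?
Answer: $-32099$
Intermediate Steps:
$m = 125$ ($m = -95 + 220 = 125$)
$t = 212$ ($t = 3 + 11 \left(8 + 11\right) = 3 + 11 \cdot 19 = 3 + 209 = 212$)
$B = 212$
$B \left(-152\right) + m = 212 \left(-152\right) + 125 = -32224 + 125 = -32099$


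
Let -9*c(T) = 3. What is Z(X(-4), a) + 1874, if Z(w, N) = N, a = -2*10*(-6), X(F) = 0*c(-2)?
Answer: 1994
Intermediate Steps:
c(T) = -1/3 (c(T) = -1/9*3 = -1/3)
X(F) = 0 (X(F) = 0*(-1/3) = 0)
a = 120 (a = -20*(-6) = 120)
Z(X(-4), a) + 1874 = 120 + 1874 = 1994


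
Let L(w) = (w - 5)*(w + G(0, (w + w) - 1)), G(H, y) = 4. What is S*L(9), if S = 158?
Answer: 8216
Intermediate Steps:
L(w) = (-5 + w)*(4 + w) (L(w) = (w - 5)*(w + 4) = (-5 + w)*(4 + w))
S*L(9) = 158*(-20 + 9² - 1*9) = 158*(-20 + 81 - 9) = 158*52 = 8216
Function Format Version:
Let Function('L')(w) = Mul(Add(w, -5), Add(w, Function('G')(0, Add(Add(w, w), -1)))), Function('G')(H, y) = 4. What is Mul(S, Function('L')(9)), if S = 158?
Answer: 8216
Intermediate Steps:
Function('L')(w) = Mul(Add(-5, w), Add(4, w)) (Function('L')(w) = Mul(Add(w, -5), Add(w, 4)) = Mul(Add(-5, w), Add(4, w)))
Mul(S, Function('L')(9)) = Mul(158, Add(-20, Pow(9, 2), Mul(-1, 9))) = Mul(158, Add(-20, 81, -9)) = Mul(158, 52) = 8216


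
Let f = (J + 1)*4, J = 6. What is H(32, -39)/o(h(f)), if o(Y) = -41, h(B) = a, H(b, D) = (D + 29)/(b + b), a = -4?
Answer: 5/1312 ≈ 0.0038110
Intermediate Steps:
H(b, D) = (29 + D)/(2*b) (H(b, D) = (29 + D)/((2*b)) = (29 + D)*(1/(2*b)) = (29 + D)/(2*b))
f = 28 (f = (6 + 1)*4 = 7*4 = 28)
h(B) = -4
H(32, -39)/o(h(f)) = ((½)*(29 - 39)/32)/(-41) = ((½)*(1/32)*(-10))*(-1/41) = -5/32*(-1/41) = 5/1312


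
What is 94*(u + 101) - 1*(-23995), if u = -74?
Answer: 26533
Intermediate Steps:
94*(u + 101) - 1*(-23995) = 94*(-74 + 101) - 1*(-23995) = 94*27 + 23995 = 2538 + 23995 = 26533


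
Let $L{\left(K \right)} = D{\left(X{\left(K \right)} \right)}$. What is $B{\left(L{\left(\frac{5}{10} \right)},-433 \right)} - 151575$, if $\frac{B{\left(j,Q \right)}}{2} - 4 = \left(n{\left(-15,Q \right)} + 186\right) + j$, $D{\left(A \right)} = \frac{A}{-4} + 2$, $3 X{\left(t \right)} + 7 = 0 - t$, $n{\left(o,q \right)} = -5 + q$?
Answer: $- \frac{608263}{4} \approx -1.5207 \cdot 10^{5}$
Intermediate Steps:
$X{\left(t \right)} = - \frac{7}{3} - \frac{t}{3}$ ($X{\left(t \right)} = - \frac{7}{3} + \frac{0 - t}{3} = - \frac{7}{3} + \frac{\left(-1\right) t}{3} = - \frac{7}{3} - \frac{t}{3}$)
$D{\left(A \right)} = 2 - \frac{A}{4}$ ($D{\left(A \right)} = - \frac{A}{4} + 2 = 2 - \frac{A}{4}$)
$L{\left(K \right)} = \frac{31}{12} + \frac{K}{12}$ ($L{\left(K \right)} = 2 - \frac{- \frac{7}{3} - \frac{K}{3}}{4} = 2 + \left(\frac{7}{12} + \frac{K}{12}\right) = \frac{31}{12} + \frac{K}{12}$)
$B{\left(j,Q \right)} = 370 + 2 Q + 2 j$ ($B{\left(j,Q \right)} = 8 + 2 \left(\left(\left(-5 + Q\right) + 186\right) + j\right) = 8 + 2 \left(\left(181 + Q\right) + j\right) = 8 + 2 \left(181 + Q + j\right) = 8 + \left(362 + 2 Q + 2 j\right) = 370 + 2 Q + 2 j$)
$B{\left(L{\left(\frac{5}{10} \right)},-433 \right)} - 151575 = \left(370 + 2 \left(-433\right) + 2 \left(\frac{31}{12} + \frac{5 \cdot \frac{1}{10}}{12}\right)\right) - 151575 = \left(370 - 866 + 2 \left(\frac{31}{12} + \frac{5 \cdot \frac{1}{10}}{12}\right)\right) - 151575 = \left(370 - 866 + 2 \left(\frac{31}{12} + \frac{1}{12} \cdot \frac{1}{2}\right)\right) - 151575 = \left(370 - 866 + 2 \left(\frac{31}{12} + \frac{1}{24}\right)\right) - 151575 = \left(370 - 866 + 2 \cdot \frac{21}{8}\right) - 151575 = \left(370 - 866 + \frac{21}{4}\right) - 151575 = - \frac{1963}{4} - 151575 = - \frac{608263}{4}$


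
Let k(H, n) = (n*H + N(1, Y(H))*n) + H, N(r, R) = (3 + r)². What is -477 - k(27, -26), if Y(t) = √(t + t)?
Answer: 614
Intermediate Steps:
Y(t) = √2*√t (Y(t) = √(2*t) = √2*√t)
k(H, n) = H + 16*n + H*n (k(H, n) = (n*H + (3 + 1)²*n) + H = (H*n + 4²*n) + H = (H*n + 16*n) + H = (16*n + H*n) + H = H + 16*n + H*n)
-477 - k(27, -26) = -477 - (27 + 16*(-26) + 27*(-26)) = -477 - (27 - 416 - 702) = -477 - 1*(-1091) = -477 + 1091 = 614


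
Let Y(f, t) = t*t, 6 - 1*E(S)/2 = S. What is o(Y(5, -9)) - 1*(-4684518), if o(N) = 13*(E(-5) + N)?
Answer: 4685857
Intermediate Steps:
E(S) = 12 - 2*S
Y(f, t) = t**2
o(N) = 286 + 13*N (o(N) = 13*((12 - 2*(-5)) + N) = 13*((12 + 10) + N) = 13*(22 + N) = 286 + 13*N)
o(Y(5, -9)) - 1*(-4684518) = (286 + 13*(-9)**2) - 1*(-4684518) = (286 + 13*81) + 4684518 = (286 + 1053) + 4684518 = 1339 + 4684518 = 4685857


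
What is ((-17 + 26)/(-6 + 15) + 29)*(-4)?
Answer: -120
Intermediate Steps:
((-17 + 26)/(-6 + 15) + 29)*(-4) = (9/9 + 29)*(-4) = (9*(⅑) + 29)*(-4) = (1 + 29)*(-4) = 30*(-4) = -120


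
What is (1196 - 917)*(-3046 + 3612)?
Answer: 157914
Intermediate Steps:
(1196 - 917)*(-3046 + 3612) = 279*566 = 157914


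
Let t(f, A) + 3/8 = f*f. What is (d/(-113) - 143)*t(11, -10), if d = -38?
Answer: -15556765/904 ≈ -17209.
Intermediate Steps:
t(f, A) = -3/8 + f**2 (t(f, A) = -3/8 + f*f = -3/8 + f**2)
(d/(-113) - 143)*t(11, -10) = (-38/(-113) - 143)*(-3/8 + 11**2) = (-38*(-1/113) - 143)*(-3/8 + 121) = (38/113 - 143)*(965/8) = -16121/113*965/8 = -15556765/904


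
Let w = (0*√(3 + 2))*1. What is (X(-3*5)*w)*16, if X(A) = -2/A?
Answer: 0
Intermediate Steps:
w = 0 (w = (0*√5)*1 = 0*1 = 0)
(X(-3*5)*w)*16 = (-2/((-3*5))*0)*16 = (-2/(-15)*0)*16 = (-2*(-1/15)*0)*16 = ((2/15)*0)*16 = 0*16 = 0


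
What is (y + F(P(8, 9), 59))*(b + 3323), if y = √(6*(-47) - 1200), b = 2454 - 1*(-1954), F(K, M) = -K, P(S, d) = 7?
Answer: -54117 + 7731*I*√1482 ≈ -54117.0 + 2.9762e+5*I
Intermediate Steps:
b = 4408 (b = 2454 + 1954 = 4408)
y = I*√1482 (y = √(-282 - 1200) = √(-1482) = I*√1482 ≈ 38.497*I)
(y + F(P(8, 9), 59))*(b + 3323) = (I*√1482 - 1*7)*(4408 + 3323) = (I*√1482 - 7)*7731 = (-7 + I*√1482)*7731 = -54117 + 7731*I*√1482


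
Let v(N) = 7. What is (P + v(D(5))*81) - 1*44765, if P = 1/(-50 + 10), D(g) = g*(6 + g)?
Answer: -1767921/40 ≈ -44198.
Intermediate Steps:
P = -1/40 (P = 1/(-40) = -1/40 ≈ -0.025000)
(P + v(D(5))*81) - 1*44765 = (-1/40 + 7*81) - 1*44765 = (-1/40 + 567) - 44765 = 22679/40 - 44765 = -1767921/40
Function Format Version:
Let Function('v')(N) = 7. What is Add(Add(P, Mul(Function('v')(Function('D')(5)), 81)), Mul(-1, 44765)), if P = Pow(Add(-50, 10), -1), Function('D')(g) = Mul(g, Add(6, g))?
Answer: Rational(-1767921, 40) ≈ -44198.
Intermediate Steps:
P = Rational(-1, 40) (P = Pow(-40, -1) = Rational(-1, 40) ≈ -0.025000)
Add(Add(P, Mul(Function('v')(Function('D')(5)), 81)), Mul(-1, 44765)) = Add(Add(Rational(-1, 40), Mul(7, 81)), Mul(-1, 44765)) = Add(Add(Rational(-1, 40), 567), -44765) = Add(Rational(22679, 40), -44765) = Rational(-1767921, 40)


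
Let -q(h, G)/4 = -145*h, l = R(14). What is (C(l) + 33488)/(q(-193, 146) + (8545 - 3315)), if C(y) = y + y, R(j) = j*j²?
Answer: -6496/17785 ≈ -0.36525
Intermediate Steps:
R(j) = j³
l = 2744 (l = 14³ = 2744)
C(y) = 2*y
q(h, G) = 580*h (q(h, G) = -(-580)*h = 580*h)
(C(l) + 33488)/(q(-193, 146) + (8545 - 3315)) = (2*2744 + 33488)/(580*(-193) + (8545 - 3315)) = (5488 + 33488)/(-111940 + 5230) = 38976/(-106710) = 38976*(-1/106710) = -6496/17785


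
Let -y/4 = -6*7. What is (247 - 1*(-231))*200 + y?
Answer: 95768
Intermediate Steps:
y = 168 (y = -(-24)*7 = -4*(-42) = 168)
(247 - 1*(-231))*200 + y = (247 - 1*(-231))*200 + 168 = (247 + 231)*200 + 168 = 478*200 + 168 = 95600 + 168 = 95768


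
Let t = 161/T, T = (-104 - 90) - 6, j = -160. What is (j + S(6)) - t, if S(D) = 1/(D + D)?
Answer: -95467/600 ≈ -159.11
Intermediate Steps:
T = -200 (T = -194 - 6 = -200)
S(D) = 1/(2*D)
t = -161/200 (t = 161/(-200) = 161*(-1/200) = -161/200 ≈ -0.80500)
(j + S(6)) - t = (-160 + (1/2)/6) - 1*(-161/200) = (-160 + (1/2)*(1/6)) + 161/200 = (-160 + 1/12) + 161/200 = -1919/12 + 161/200 = -95467/600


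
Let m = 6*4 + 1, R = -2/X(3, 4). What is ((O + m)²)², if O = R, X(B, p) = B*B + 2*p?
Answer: 32015587041/83521 ≈ 3.8332e+5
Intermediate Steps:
X(B, p) = B² + 2*p
R = -2/17 (R = -2/(3² + 2*4) = -2/(9 + 8) = -2/17 ≈ -0.11765)
m = 25 (m = 24 + 1 = 25)
O = -2/17 ≈ -0.11765
((O + m)²)² = ((-2/17 + 25)²)² = ((423/17)²)² = (178929/289)² = 32015587041/83521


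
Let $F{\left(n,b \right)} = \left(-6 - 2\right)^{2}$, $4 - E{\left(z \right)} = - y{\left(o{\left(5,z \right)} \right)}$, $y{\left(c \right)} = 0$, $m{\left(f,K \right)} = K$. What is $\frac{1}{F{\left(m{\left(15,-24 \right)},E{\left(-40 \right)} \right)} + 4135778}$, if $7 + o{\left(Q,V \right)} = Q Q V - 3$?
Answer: $\frac{1}{4135842} \approx 2.4179 \cdot 10^{-7}$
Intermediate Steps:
$o{\left(Q,V \right)} = -10 + V Q^{2}$ ($o{\left(Q,V \right)} = -7 + \left(Q Q V - 3\right) = -7 + \left(Q^{2} V - 3\right) = -7 + \left(V Q^{2} - 3\right) = -7 + \left(-3 + V Q^{2}\right) = -10 + V Q^{2}$)
$E{\left(z \right)} = 4$ ($E{\left(z \right)} = 4 - \left(-1\right) 0 = 4 - 0 = 4 + 0 = 4$)
$F{\left(n,b \right)} = 64$ ($F{\left(n,b \right)} = \left(-8\right)^{2} = 64$)
$\frac{1}{F{\left(m{\left(15,-24 \right)},E{\left(-40 \right)} \right)} + 4135778} = \frac{1}{64 + 4135778} = \frac{1}{4135842}$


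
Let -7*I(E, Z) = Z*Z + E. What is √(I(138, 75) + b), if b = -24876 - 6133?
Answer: I*√1559782/7 ≈ 178.42*I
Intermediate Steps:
I(E, Z) = -E/7 - Z²/7 (I(E, Z) = -(Z*Z + E)/7 = -(Z² + E)/7 = -(E + Z²)/7 = -E/7 - Z²/7)
b = -31009
√(I(138, 75) + b) = √((-⅐*138 - ⅐*75²) - 31009) = √((-138/7 - ⅐*5625) - 31009) = √((-138/7 - 5625/7) - 31009) = √(-5763/7 - 31009) = √(-222826/7) = I*√1559782/7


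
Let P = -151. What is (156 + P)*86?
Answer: 430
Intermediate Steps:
(156 + P)*86 = (156 - 151)*86 = 5*86 = 430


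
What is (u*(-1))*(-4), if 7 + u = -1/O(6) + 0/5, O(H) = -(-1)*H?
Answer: -86/3 ≈ -28.667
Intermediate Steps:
O(H) = H
u = -43/6 (u = -7 + (-1/6 + 0/5) = -7 + (-1*⅙ + 0*(⅕)) = -7 + (-⅙ + 0) = -7 - ⅙ = -43/6 ≈ -7.1667)
(u*(-1))*(-4) = -43/6*(-1)*(-4) = (43/6)*(-4) = -86/3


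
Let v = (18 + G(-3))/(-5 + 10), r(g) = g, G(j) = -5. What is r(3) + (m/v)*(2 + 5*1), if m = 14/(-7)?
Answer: -31/13 ≈ -2.3846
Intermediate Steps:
v = 13/5 (v = (18 - 5)/(-5 + 10) = 13/5 ≈ 2.6000)
m = -2 (m = 14*(-⅐) = -2)
r(3) + (m/v)*(2 + 5*1) = 3 + (-2/13/5)*(2 + 5*1) = 3 + (-2*5/13)*(2 + 5) = 3 - 10/13*7 = 3 - 70/13 = -31/13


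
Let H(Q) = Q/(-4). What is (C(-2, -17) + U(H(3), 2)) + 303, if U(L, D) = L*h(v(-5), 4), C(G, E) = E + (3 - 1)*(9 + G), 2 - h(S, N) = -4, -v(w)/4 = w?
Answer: 591/2 ≈ 295.50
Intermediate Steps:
v(w) = -4*w
H(Q) = -Q/4 (H(Q) = Q*(-¼) = -Q/4)
h(S, N) = 6 (h(S, N) = 2 - 1*(-4) = 2 + 4 = 6)
C(G, E) = 18 + E + 2*G (C(G, E) = E + 2*(9 + G) = E + (18 + 2*G) = 18 + E + 2*G)
U(L, D) = 6*L (U(L, D) = L*6 = 6*L)
(C(-2, -17) + U(H(3), 2)) + 303 = ((18 - 17 + 2*(-2)) + 6*(-¼*3)) + 303 = ((18 - 17 - 4) + 6*(-¾)) + 303 = (-3 - 9/2) + 303 = -15/2 + 303 = 591/2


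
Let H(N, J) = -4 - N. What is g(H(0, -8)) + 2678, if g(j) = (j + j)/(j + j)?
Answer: 2679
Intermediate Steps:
g(j) = 1 (g(j) = (2*j)/((2*j)) = (2*j)*(1/(2*j)) = 1)
g(H(0, -8)) + 2678 = 1 + 2678 = 2679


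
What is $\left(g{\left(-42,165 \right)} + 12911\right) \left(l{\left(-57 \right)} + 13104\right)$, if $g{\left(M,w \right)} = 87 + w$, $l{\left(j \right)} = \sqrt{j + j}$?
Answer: $172487952 + 13163 i \sqrt{114} \approx 1.7249 \cdot 10^{8} + 1.4054 \cdot 10^{5} i$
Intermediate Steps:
$l{\left(j \right)} = \sqrt{2} \sqrt{j}$ ($l{\left(j \right)} = \sqrt{2 j} = \sqrt{2} \sqrt{j}$)
$\left(g{\left(-42,165 \right)} + 12911\right) \left(l{\left(-57 \right)} + 13104\right) = \left(\left(87 + 165\right) + 12911\right) \left(\sqrt{2} \sqrt{-57} + 13104\right) = \left(252 + 12911\right) \left(\sqrt{2} i \sqrt{57} + 13104\right) = 13163 \left(i \sqrt{114} + 13104\right) = 13163 \left(13104 + i \sqrt{114}\right) = 172487952 + 13163 i \sqrt{114}$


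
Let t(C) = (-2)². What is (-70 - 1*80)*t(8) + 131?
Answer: -469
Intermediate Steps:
t(C) = 4
(-70 - 1*80)*t(8) + 131 = (-70 - 1*80)*4 + 131 = (-70 - 80)*4 + 131 = -150*4 + 131 = -600 + 131 = -469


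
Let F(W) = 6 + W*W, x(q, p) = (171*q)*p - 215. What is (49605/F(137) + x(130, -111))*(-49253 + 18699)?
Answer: 283124747014916/3755 ≈ 7.5399e+10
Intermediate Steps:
x(q, p) = -215 + 171*p*q (x(q, p) = 171*p*q - 215 = -215 + 171*p*q)
F(W) = 6 + W²
(49605/F(137) + x(130, -111))*(-49253 + 18699) = (49605/(6 + 137²) + (-215 + 171*(-111)*130))*(-49253 + 18699) = (49605/(6 + 18769) + (-215 - 2467530))*(-30554) = (49605/18775 - 2467745)*(-30554) = (49605*(1/18775) - 2467745)*(-30554) = (9921/3755 - 2467745)*(-30554) = -9266372554/3755*(-30554) = 283124747014916/3755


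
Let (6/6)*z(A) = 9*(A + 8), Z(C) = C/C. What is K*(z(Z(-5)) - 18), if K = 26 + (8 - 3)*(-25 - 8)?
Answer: -8757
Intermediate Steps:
Z(C) = 1
K = -139 (K = 26 + 5*(-33) = 26 - 165 = -139)
z(A) = 72 + 9*A (z(A) = 9*(A + 8) = 9*(8 + A) = 72 + 9*A)
K*(z(Z(-5)) - 18) = -139*((72 + 9*1) - 18) = -139*((72 + 9) - 18) = -139*(81 - 18) = -139*63 = -8757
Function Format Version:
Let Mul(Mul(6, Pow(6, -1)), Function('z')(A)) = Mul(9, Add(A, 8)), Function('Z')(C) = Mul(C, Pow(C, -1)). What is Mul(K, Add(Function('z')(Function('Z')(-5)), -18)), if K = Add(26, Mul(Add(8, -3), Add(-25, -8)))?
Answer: -8757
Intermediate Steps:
Function('Z')(C) = 1
K = -139 (K = Add(26, Mul(5, -33)) = Add(26, -165) = -139)
Function('z')(A) = Add(72, Mul(9, A)) (Function('z')(A) = Mul(9, Add(A, 8)) = Mul(9, Add(8, A)) = Add(72, Mul(9, A)))
Mul(K, Add(Function('z')(Function('Z')(-5)), -18)) = Mul(-139, Add(Add(72, Mul(9, 1)), -18)) = Mul(-139, Add(Add(72, 9), -18)) = Mul(-139, Add(81, -18)) = Mul(-139, 63) = -8757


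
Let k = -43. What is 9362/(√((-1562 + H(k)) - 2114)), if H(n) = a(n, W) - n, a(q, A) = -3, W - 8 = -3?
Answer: -4681*I*√101/303 ≈ -155.26*I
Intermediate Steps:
W = 5 (W = 8 - 3 = 5)
H(n) = -3 - n
9362/(√((-1562 + H(k)) - 2114)) = 9362/(√((-1562 + (-3 - 1*(-43))) - 2114)) = 9362/(√((-1562 + (-3 + 43)) - 2114)) = 9362/(√((-1562 + 40) - 2114)) = 9362/(√(-1522 - 2114)) = 9362/(√(-3636)) = 9362/((6*I*√101)) = 9362*(-I*√101/606) = -4681*I*√101/303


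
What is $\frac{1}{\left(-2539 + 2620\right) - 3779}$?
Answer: $- \frac{1}{3698} \approx -0.00027042$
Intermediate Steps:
$\frac{1}{\left(-2539 + 2620\right) - 3779} = \frac{1}{81 - 3779} = \frac{1}{-3698} = - \frac{1}{3698}$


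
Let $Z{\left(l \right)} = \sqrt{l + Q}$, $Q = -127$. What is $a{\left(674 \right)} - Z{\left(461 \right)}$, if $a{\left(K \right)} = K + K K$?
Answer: $454950 - \sqrt{334} \approx 4.5493 \cdot 10^{5}$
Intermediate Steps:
$Z{\left(l \right)} = \sqrt{-127 + l}$ ($Z{\left(l \right)} = \sqrt{l - 127} = \sqrt{-127 + l}$)
$a{\left(K \right)} = K + K^{2}$
$a{\left(674 \right)} - Z{\left(461 \right)} = 674 \left(1 + 674\right) - \sqrt{-127 + 461} = 674 \cdot 675 - \sqrt{334} = 454950 - \sqrt{334}$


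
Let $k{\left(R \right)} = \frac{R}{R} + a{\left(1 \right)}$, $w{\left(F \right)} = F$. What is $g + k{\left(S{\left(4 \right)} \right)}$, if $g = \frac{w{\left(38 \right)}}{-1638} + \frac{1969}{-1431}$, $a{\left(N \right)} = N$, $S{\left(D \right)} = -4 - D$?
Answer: $\frac{78242}{130221} \approx 0.60084$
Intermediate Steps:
$k{\left(R \right)} = 2$ ($k{\left(R \right)} = \frac{R}{R} + 1 = 1 + 1 = 2$)
$g = - \frac{182200}{130221}$ ($g = \frac{38}{-1638} + \frac{1969}{-1431} = 38 \left(- \frac{1}{1638}\right) + 1969 \left(- \frac{1}{1431}\right) = - \frac{19}{819} - \frac{1969}{1431} = - \frac{182200}{130221} \approx -1.3992$)
$g + k{\left(S{\left(4 \right)} \right)} = - \frac{182200}{130221} + 2 = \frac{78242}{130221}$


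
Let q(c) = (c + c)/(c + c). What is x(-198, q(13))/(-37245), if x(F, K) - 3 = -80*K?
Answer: 77/37245 ≈ 0.0020674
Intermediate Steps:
q(c) = 1 (q(c) = (2*c)/((2*c)) = (2*c)*(1/(2*c)) = 1)
x(F, K) = 3 - 80*K
x(-198, q(13))/(-37245) = (3 - 80*1)/(-37245) = (3 - 80)*(-1/37245) = -77*(-1/37245) = 77/37245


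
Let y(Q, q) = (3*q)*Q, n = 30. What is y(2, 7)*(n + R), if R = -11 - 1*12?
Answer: 294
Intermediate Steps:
y(Q, q) = 3*Q*q
R = -23 (R = -11 - 12 = -23)
y(2, 7)*(n + R) = (3*2*7)*(30 - 23) = 42*7 = 294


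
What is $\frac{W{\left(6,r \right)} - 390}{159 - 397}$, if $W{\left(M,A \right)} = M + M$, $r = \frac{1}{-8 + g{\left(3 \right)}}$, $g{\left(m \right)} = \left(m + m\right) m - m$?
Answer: $\frac{27}{17} \approx 1.5882$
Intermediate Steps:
$g{\left(m \right)} = - m + 2 m^{2}$ ($g{\left(m \right)} = 2 m m - m = 2 m^{2} - m = - m + 2 m^{2}$)
$r = \frac{1}{7}$ ($r = \frac{1}{-8 + 3 \left(-1 + 2 \cdot 3\right)} = \frac{1}{-8 + 3 \left(-1 + 6\right)} = \frac{1}{-8 + 3 \cdot 5} = \frac{1}{-8 + 15} = \frac{1}{7} \approx 0.14286$)
$W{\left(M,A \right)} = 2 M$
$\frac{W{\left(6,r \right)} - 390}{159 - 397} = \frac{2 \cdot 6 - 390}{159 - 397} = \frac{12 - 390}{-238} = \left(- \frac{1}{238}\right) \left(-378\right) = \frac{27}{17}$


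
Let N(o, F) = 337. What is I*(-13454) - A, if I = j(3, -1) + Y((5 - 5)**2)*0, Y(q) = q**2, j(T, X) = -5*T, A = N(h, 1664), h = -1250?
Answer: 201473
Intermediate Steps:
A = 337
I = -15 (I = -5*3 + ((5 - 5)**2)**2*0 = -15 + (0**2)**2*0 = -15 + 0**2*0 = -15 + 0*0 = -15 + 0 = -15)
I*(-13454) - A = -15*(-13454) - 1*337 = 201810 - 337 = 201473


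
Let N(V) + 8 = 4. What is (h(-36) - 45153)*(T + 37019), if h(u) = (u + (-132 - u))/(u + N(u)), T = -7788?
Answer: -13197708807/10 ≈ -1.3198e+9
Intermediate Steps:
N(V) = -4 (N(V) = -8 + 4 = -4)
h(u) = -132/(-4 + u) (h(u) = (u + (-132 - u))/(u - 4) = -132/(-4 + u))
(h(-36) - 45153)*(T + 37019) = (-132/(-4 - 36) - 45153)*(-7788 + 37019) = (-132/(-40) - 45153)*29231 = (-132*(-1/40) - 45153)*29231 = (33/10 - 45153)*29231 = -451497/10*29231 = -13197708807/10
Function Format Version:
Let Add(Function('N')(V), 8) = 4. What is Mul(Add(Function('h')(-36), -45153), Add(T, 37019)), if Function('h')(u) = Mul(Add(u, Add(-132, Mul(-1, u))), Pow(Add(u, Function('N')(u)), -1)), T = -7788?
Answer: Rational(-13197708807, 10) ≈ -1.3198e+9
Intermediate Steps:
Function('N')(V) = -4 (Function('N')(V) = Add(-8, 4) = -4)
Function('h')(u) = Mul(-132, Pow(Add(-4, u), -1)) (Function('h')(u) = Mul(Add(u, Add(-132, Mul(-1, u))), Pow(Add(u, -4), -1)) = Mul(-132, Pow(Add(-4, u), -1)))
Mul(Add(Function('h')(-36), -45153), Add(T, 37019)) = Mul(Add(Mul(-132, Pow(Add(-4, -36), -1)), -45153), Add(-7788, 37019)) = Mul(Add(Mul(-132, Pow(-40, -1)), -45153), 29231) = Mul(Add(Mul(-132, Rational(-1, 40)), -45153), 29231) = Mul(Add(Rational(33, 10), -45153), 29231) = Mul(Rational(-451497, 10), 29231) = Rational(-13197708807, 10)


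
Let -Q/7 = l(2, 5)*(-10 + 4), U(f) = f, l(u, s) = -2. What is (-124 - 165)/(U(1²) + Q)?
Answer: 289/83 ≈ 3.4819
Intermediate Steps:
Q = -84 (Q = -(-14)*(-10 + 4) = -(-14)*(-6) = -7*12 = -84)
(-124 - 165)/(U(1²) + Q) = (-124 - 165)/(1² - 84) = -289/(1 - 84) = -289/(-83) = -289*(-1/83) = 289/83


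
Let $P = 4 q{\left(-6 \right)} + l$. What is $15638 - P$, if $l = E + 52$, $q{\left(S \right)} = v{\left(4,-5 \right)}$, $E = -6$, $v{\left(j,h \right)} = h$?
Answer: $15612$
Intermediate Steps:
$q{\left(S \right)} = -5$
$l = 46$ ($l = -6 + 52 = 46$)
$P = 26$ ($P = 4 \left(-5\right) + 46 = -20 + 46 = 26$)
$15638 - P = 15638 - 26 = 15612$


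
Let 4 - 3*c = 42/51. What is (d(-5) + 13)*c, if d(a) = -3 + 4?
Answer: 252/17 ≈ 14.824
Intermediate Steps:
d(a) = 1
c = 18/17 (c = 4/3 - 14/51 = 18/17 ≈ 1.0588)
(d(-5) + 13)*c = (1 + 13)*(18/17) = 14*(18/17) = 252/17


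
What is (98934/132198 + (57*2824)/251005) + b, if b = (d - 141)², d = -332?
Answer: 112483365258334/502763015 ≈ 2.2373e+5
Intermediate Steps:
b = 223729 (b = (-332 - 141)² = (-473)² = 223729)
(98934/132198 + (57*2824)/251005) + b = (98934/132198 + (57*2824)/251005) + 223729 = (98934*(1/132198) + 160968*(1/251005)) + 223729 = (1499/2003 + 160968/251005) + 223729 = 698675399/502763015 + 223729 = 112483365258334/502763015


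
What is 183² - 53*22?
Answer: 32323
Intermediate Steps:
183² - 53*22 = 33489 - 1166 = 32323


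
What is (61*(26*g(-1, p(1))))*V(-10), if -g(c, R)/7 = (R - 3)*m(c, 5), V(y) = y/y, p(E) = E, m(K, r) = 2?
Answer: 44408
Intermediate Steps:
V(y) = 1
g(c, R) = 42 - 14*R (g(c, R) = -7*(R - 3)*2 = -7*(-3 + R)*2 = -7*(-6 + 2*R) = 42 - 14*R)
(61*(26*g(-1, p(1))))*V(-10) = (61*(26*(42 - 14*1)))*1 = (61*(26*(42 - 14)))*1 = (61*(26*28))*1 = (61*728)*1 = 44408*1 = 44408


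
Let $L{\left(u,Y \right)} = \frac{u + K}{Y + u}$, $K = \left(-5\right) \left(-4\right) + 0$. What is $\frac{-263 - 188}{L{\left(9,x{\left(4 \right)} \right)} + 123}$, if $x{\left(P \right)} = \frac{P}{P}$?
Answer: $- \frac{4510}{1259} \approx -3.5822$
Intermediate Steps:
$x{\left(P \right)} = 1$
$K = 20$ ($K = 20 + 0 = 20$)
$L{\left(u,Y \right)} = \frac{20 + u}{Y + u}$ ($L{\left(u,Y \right)} = \frac{u + 20}{Y + u} = \frac{20 + u}{Y + u}$)
$\frac{-263 - 188}{L{\left(9,x{\left(4 \right)} \right)} + 123} = \frac{-263 - 188}{\frac{20 + 9}{1 + 9} + 123} = - \frac{451}{\frac{1}{10} \cdot 29 + 123} = - \frac{451}{\frac{29}{10} + 123} = - \frac{451}{\frac{1259}{10}} = \left(-451\right) \frac{10}{1259} = - \frac{4510}{1259}$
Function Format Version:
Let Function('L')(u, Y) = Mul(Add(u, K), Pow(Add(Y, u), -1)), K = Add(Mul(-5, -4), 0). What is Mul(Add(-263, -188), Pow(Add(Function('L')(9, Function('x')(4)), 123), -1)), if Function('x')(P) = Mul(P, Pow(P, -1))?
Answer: Rational(-4510, 1259) ≈ -3.5822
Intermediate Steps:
Function('x')(P) = 1
K = 20 (K = Add(20, 0) = 20)
Function('L')(u, Y) = Mul(Pow(Add(Y, u), -1), Add(20, u)) (Function('L')(u, Y) = Mul(Add(u, 20), Pow(Add(Y, u), -1)) = Mul(Add(20, u), Pow(Add(Y, u), -1)) = Mul(Pow(Add(Y, u), -1), Add(20, u)))
Mul(Add(-263, -188), Pow(Add(Function('L')(9, Function('x')(4)), 123), -1)) = Mul(Add(-263, -188), Pow(Add(Mul(Pow(Add(1, 9), -1), Add(20, 9)), 123), -1)) = Mul(-451, Pow(Add(Mul(Pow(10, -1), 29), 123), -1)) = Mul(-451, Pow(Add(Mul(Rational(1, 10), 29), 123), -1)) = Mul(-451, Pow(Add(Rational(29, 10), 123), -1)) = Mul(-451, Pow(Rational(1259, 10), -1)) = Mul(-451, Rational(10, 1259)) = Rational(-4510, 1259)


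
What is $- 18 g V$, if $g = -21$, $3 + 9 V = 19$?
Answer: $672$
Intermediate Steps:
$V = \frac{16}{9}$ ($V = - \frac{1}{3} + \frac{1}{9} \cdot 19 = - \frac{1}{3} + \frac{19}{9} = \frac{16}{9} \approx 1.7778$)
$- 18 g V = \left(-18\right) \left(-21\right) \frac{16}{9} = 378 \cdot \frac{16}{9} = 672$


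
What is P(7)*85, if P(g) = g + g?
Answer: 1190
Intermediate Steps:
P(g) = 2*g
P(7)*85 = (2*7)*85 = 14*85 = 1190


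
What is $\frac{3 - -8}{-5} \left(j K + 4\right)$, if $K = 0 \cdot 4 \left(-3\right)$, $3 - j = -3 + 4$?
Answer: $- \frac{44}{5} \approx -8.8$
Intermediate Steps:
$j = 2$ ($j = 3 - \left(-3 + 4\right) = 3 - 1 = 2$)
$K = 0$ ($K = 0 \left(-3\right) = 0$)
$\frac{3 - -8}{-5} \left(j K + 4\right) = \frac{3 - -8}{-5} \left(2 \cdot 0 + 4\right) = - \frac{3 + 8}{5} \left(0 + 4\right) = \left(- \frac{1}{5}\right) 11 \cdot 4 = \left(- \frac{11}{5}\right) 4 = - \frac{44}{5}$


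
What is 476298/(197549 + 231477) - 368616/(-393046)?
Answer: 86338217931/42156738299 ≈ 2.0480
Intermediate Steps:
476298/(197549 + 231477) - 368616/(-393046) = 476298/429026 - 368616*(-1/393046) = 476298*(1/429026) + 184308/196523 = 238149/214513 + 184308/196523 = 86338217931/42156738299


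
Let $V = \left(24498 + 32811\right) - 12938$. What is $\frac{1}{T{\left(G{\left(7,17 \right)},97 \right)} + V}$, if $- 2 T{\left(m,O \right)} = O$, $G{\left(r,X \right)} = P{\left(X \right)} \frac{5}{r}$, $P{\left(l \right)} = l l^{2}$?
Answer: $\frac{2}{88645} \approx 2.2562 \cdot 10^{-5}$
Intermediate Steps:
$P{\left(l \right)} = l^{3}$
$G{\left(r,X \right)} = \frac{5 X^{3}}{r}$ ($G{\left(r,X \right)} = X^{3} \frac{5}{r} = \frac{5 X^{3}}{r}$)
$T{\left(m,O \right)} = - \frac{O}{2}$
$V = 44371$ ($V = 57309 - 12938 = 44371$)
$\frac{1}{T{\left(G{\left(7,17 \right)},97 \right)} + V} = \frac{1}{\left(- \frac{1}{2}\right) 97 + 44371} = \frac{1}{- \frac{97}{2} + 44371} = \frac{1}{\frac{88645}{2}} = \frac{2}{88645}$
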